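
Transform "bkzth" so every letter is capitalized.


Input string: 'bkzth'
Operation: convert each letter to uppercase
Mapping: 'b'->'B', 'k'->'K', 'z'->'Z', 't'->'T', 'h'->'H'
Result: BKZTH


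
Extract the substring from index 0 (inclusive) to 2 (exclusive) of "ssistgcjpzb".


Input string: 'ssistgcjpzb'
Operation: slice [0:2]
Extract characters: s[0]='s', s[1]='s'
Result: ss


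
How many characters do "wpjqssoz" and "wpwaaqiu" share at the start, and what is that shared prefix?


String 1: 'wpjqssoz'
String 2: 'wpwaaqiu'
Compare position by position:
pos 0: 'w' vs 'w' match
pos 1: 'p' vs 'p' match
pos 2: 'j' vs 'w' differ -> stop
Longest common prefix: "wp" (length 2)


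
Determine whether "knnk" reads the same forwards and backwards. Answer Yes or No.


Input string: 'knnk'
Reversed: 'knnk'
Compare pairs: s[0]='k' vs s[3]='k' (match), s[1]='n' vs s[2]='n' (match)
Palindrome: Yes


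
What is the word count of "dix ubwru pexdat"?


Input string: 'dix ubwru pexdat'
Operation: split by spaces
Words found: 'dix', 'ubwru', 'pexdat'
Word count: 3


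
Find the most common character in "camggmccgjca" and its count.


Input: 'camggmccgjca'
Operation: tally each character
Counts: 'a':2, 'c':4, 'g':3, 'j':1, 'm':2
Maximum: 'c' appears 4 times


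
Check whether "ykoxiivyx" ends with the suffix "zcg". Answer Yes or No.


Input string: 'ykoxiivyx'
Suffix to check: 'zcg'
Last 3 characters of input: 'vyx'
Match: False
Result: No


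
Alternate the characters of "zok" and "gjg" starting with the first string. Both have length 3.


String 1: 'zok'
String 2: 'gjg'
Operation: alternate characters
Pairs: 'z'+'g', 'o'+'j', 'k'+'g'
Result: zgojkg


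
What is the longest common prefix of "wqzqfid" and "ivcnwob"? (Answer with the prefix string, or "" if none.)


String 1: 'wqzqfid'
String 2: 'ivcnwob'
Compare position by position:
pos 0: 'w' vs 'i' differ -> stop
Longest common prefix: "" (length 0)


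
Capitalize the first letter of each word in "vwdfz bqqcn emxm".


Input string: 'vwdfz bqqcn emxm'
Operation: capitalize first letter of each word
Word transformations: 'vwdfz'->'Vwdfz', 'bqqcn'->'Bqqcn', 'emxm'->'Emxm'
Result: Vwdfz Bqqcn Emxm


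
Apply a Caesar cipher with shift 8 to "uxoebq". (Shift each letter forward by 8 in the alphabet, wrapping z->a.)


Input: 'uxoebq', shift = 8
Operation: for each letter, (position + 8) mod 26
Mapping: 'u'(20+8=28, 28 mod 26=2)->'c', 'x'(23+8=31, 31 mod 26=5)->'f', 'o'(14+8=22)->'w', 'e'(4+8=12)->'m', 'b'(1+8=9)->'j', 'q'(16+8=24)->'y'
Result: cfwmjy


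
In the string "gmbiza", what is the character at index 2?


Input string: 'gmbiza'
Operation: get character at index 2
Index mapping: s[0]='g', s[1]='m', s[2]='b'
Result: 'b'


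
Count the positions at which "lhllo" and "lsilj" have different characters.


String 1: 'lhllo'
String 2: 'lsilj'
Compare each position: pos 0: 'l'=='l', pos 1: 'h'!='s', pos 2: 'l'!='i', pos 3: 'l'=='l', pos 4: 'o'!='j'
Differing positions: 3
Hamming distance: 3


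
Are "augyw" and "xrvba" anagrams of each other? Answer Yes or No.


String 1: 'augyw' -> sorted: 'aguwy'
String 2: 'xrvba' -> sorted: 'abrvx'
Compare sorted forms: 'aguwy' != 'abrvx'
Anagram: No


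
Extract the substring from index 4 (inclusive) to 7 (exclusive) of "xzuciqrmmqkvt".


Input string: 'xzuciqrmmqkvt'
Operation: slice [4:7]
Extract characters: s[4]='i', s[5]='q', s[6]='r'
Result: iqr


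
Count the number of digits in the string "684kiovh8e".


Input string: '684kiovh8e'
Operation: count digit characters (0-9)
Scan: '6'(digit), '8'(digit), '4'(digit), 'k', 'i', 'o', 'v', 'h', '8'(digit), 'e'
Digits found: 4
Result: 4


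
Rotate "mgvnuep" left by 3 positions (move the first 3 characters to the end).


Input: 'mgvnuep', shift = 3
Operation: split at index 3 and swap parts
Front part s[0:3] = 'mgv'
Back part s[3:] = 'nuep'
Rotated = back + front = 'nuep' + 'mgv'
Result: nuepmgv


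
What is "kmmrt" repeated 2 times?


Input string: 'kmmrt'
Operation: repeat 2 times
Concatenation: 'kmmrt' + 'kmmrt'
Result: kmmrtkmmrt


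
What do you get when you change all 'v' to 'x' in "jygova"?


Input string: 'jygova'
Operation: replace 'v' with 'x'
Positions of 'v': 4
After replacement: jygoxa


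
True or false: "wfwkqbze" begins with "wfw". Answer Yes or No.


Input string: 'wfwkqbze'
Prefix to check: 'wfw'
First 3 characters of input: 'wfw'
Match: True
Result: Yes


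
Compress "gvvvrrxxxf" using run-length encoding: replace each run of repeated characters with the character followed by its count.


Input: 'gvvvrrxxxf'
Operation: identify consecutive runs
Runs: 'g' -> g1, 'vvv' -> v3, 'rr' -> r2, 'xxx' -> x3, 'f' -> f1
Encoded: g1v3r2x3f1


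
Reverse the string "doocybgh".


Input string: 'doocybgh'
Operation: reverse character order
Original order: 'd' -> 'o' -> 'o' -> 'c' -> 'y' -> 'b' -> 'g' -> 'h'
Reversed order: 'h' -> 'g' -> 'b' -> 'y' -> 'c' -> 'o' -> 'o' -> 'd'
Result: hgbycood


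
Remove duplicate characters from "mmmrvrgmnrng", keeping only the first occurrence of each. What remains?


Input: 'mmmrvrgmnrng'
Operation: keep first occurrence of each character
Scan: s[0]='m' new -> keep; s[1]='m' seen -> skip; s[2]='m' seen -> skip; s[3]='r' new -> keep; s[4]='v' new -> keep; s[5]='r' seen -> skip; s[6]='g' new -> keep; s[7]='m' seen -> skip; s[8]='n' new -> keep; s[9]='r' seen -> skip; s[10]='n' seen -> skip; s[11]='g' seen -> skip
Result: mrvgn


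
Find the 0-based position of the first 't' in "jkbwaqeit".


Input string: 'jkbwaqeit'
Target: 't'
Scanning left to right: s[0]='j', s[1]='k', s[2]='b', s[3]='w', s[4]='a', s[5]='q', s[6]='e', s[7]='i', s[8]='t'
First match at index: 8


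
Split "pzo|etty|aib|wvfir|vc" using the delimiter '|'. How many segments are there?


Input string: 'pzo|etty|aib|wvfir|vc'
Delimiter: '|'
Split result: 'pzo', 'etty', 'aib', 'wvfir', 'vc'
Number of parts: 5


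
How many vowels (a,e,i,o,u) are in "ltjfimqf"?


Input string: 'ltjfimqf'
Operation: count vowels (a, e, i, o, u)
Scan: s[0]='l', s[1]='t', s[2]='j', s[3]='f', s[4]='i' (vowel), s[5]='m', s[6]='q', s[7]='f'
Vowels found: 1
Result: 1


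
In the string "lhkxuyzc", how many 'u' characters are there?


Input string: 'lhkxuyzc'
Target character: 'u'
Scan each position: s[4]='u'
Matches found at indices: 4
Total: 1


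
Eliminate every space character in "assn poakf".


Input string: 'assn poakf'
Operation: remove all spaces
Words: 'assn', 'poakf'
Join without spaces: assnpoakf


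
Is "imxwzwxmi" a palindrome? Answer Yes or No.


Input string: 'imxwzwxmi'
Reversed: 'imxwzwxmi'
Compare pairs: s[0]='i' vs s[8]='i' (match), s[1]='m' vs s[7]='m' (match), s[2]='x' vs s[6]='x' (match), s[3]='w' vs s[5]='w' (match)
Palindrome: Yes


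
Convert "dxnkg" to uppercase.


Input string: 'dxnkg'
Operation: convert each letter to uppercase
Mapping: 'd'->'D', 'x'->'X', 'n'->'N', 'k'->'K', 'g'->'G'
Result: DXNKG


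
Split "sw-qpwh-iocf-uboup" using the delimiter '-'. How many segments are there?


Input string: 'sw-qpwh-iocf-uboup'
Delimiter: '-'
Split result: 'sw', 'qpwh', 'iocf', 'uboup'
Number of parts: 4


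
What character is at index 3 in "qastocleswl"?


Input string: 'qastocleswl'
Operation: get character at index 3
Index mapping: s[0]='q', s[1]='a', s[2]='s', s[3]='t'
Result: 't'


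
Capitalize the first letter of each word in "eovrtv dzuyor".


Input string: 'eovrtv dzuyor'
Operation: capitalize first letter of each word
Word transformations: 'eovrtv'->'Eovrtv', 'dzuyor'->'Dzuyor'
Result: Eovrtv Dzuyor


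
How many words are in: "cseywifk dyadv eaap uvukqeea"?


Input string: 'cseywifk dyadv eaap uvukqeea'
Operation: split by spaces
Words found: 'cseywifk', 'dyadv', 'eaap', 'uvukqeea'
Word count: 4


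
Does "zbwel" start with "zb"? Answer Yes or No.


Input string: 'zbwel'
Prefix to check: 'zb'
First 2 characters of input: 'zb'
Match: True
Result: Yes


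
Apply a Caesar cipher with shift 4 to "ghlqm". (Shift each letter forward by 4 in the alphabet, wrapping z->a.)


Input: 'ghlqm', shift = 4
Operation: for each letter, (position + 4) mod 26
Mapping: 'g'(6+4=10)->'k', 'h'(7+4=11)->'l', 'l'(11+4=15)->'p', 'q'(16+4=20)->'u', 'm'(12+4=16)->'q'
Result: klpuq


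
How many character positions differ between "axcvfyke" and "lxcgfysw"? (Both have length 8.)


String 1: 'axcvfyke'
String 2: 'lxcgfysw'
Compare each position: pos 0: 'a'!='l', pos 1: 'x'=='x', pos 2: 'c'=='c', pos 3: 'v'!='g', pos 4: 'f'=='f', pos 5: 'y'=='y', pos 6: 'k'!='s', pos 7: 'e'!='w'
Differing positions: 4
Hamming distance: 4


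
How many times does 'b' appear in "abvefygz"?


Input string: 'abvefygz'
Target character: 'b'
Scan each position: s[1]='b'
Matches found at indices: 1
Total: 1


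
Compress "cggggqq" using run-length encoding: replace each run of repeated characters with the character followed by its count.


Input: 'cggggqq'
Operation: identify consecutive runs
Runs: 'c' -> c1, 'gggg' -> g4, 'qq' -> q2
Encoded: c1g4q2


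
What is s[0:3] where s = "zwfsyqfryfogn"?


Input string: 'zwfsyqfryfogn'
Operation: slice [0:3]
Extract characters: s[0]='z', s[1]='w', s[2]='f'
Result: zwf


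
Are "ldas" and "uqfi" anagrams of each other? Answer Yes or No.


String 1: 'ldas' -> sorted: 'adls'
String 2: 'uqfi' -> sorted: 'fiqu'
Compare sorted forms: 'adls' != 'fiqu'
Anagram: No


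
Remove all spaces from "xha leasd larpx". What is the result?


Input string: 'xha leasd larpx'
Operation: remove all spaces
Words: 'xha', 'leasd', 'larpx'
Join without spaces: xhaleasdlarpx


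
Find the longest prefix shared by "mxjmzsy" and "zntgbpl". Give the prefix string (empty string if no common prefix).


String 1: 'mxjmzsy'
String 2: 'zntgbpl'
Compare position by position:
pos 0: 'm' vs 'z' differ -> stop
Longest common prefix: "" (length 0)


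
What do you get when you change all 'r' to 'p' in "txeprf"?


Input string: 'txeprf'
Operation: replace 'r' with 'p'
Positions of 'r': 4
After replacement: txeppf


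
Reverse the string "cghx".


Input string: 'cghx'
Operation: reverse character order
Original order: 'c' -> 'g' -> 'h' -> 'x'
Reversed order: 'x' -> 'h' -> 'g' -> 'c'
Result: xhgc


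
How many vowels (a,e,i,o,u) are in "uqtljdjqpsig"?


Input string: 'uqtljdjqpsig'
Operation: count vowels (a, e, i, o, u)
Scan: s[0]='u' (vowel), s[1]='q', s[2]='t', s[3]='l', s[4]='j', s[5]='d', s[6]='j', s[7]='q', s[8]='p', s[9]='s', s[10]='i' (vowel), s[11]='g'
Vowels found: 2
Result: 2


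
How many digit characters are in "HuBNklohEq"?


Input string: 'HuBNklohEq'
Operation: count digit characters (0-9)
Scan: 'H', 'u', 'B', 'N', 'k', 'l', 'o', 'h', 'E', 'q'
Digits found: 0
Result: 0


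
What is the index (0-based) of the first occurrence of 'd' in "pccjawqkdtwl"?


Input string: 'pccjawqkdtwl'
Target: 'd'
Scanning left to right: s[0]='p', s[1]='c', s[2]='c', s[3]='j', s[4]='a', s[5]='w', s[6]='q', s[7]='k', s[8]='d'
First match at index: 8


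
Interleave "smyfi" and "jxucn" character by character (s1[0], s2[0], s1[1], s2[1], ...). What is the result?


String 1: 'smyfi'
String 2: 'jxucn'
Operation: alternate characters
Pairs: 's'+'j', 'm'+'x', 'y'+'u', 'f'+'c', 'i'+'n'
Result: sjmxyufcin


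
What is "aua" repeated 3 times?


Input string: 'aua'
Operation: repeat 3 times
Concatenation: 'aua' + 'aua' + 'aua'
Result: auaauaaua


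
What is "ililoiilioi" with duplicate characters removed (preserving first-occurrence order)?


Input: 'ililoiilioi'
Operation: keep first occurrence of each character
Scan: s[0]='i' new -> keep; s[1]='l' new -> keep; s[2]='i' seen -> skip; s[3]='l' seen -> skip; s[4]='o' new -> keep; s[5]='i' seen -> skip; s[6]='i' seen -> skip; s[7]='l' seen -> skip; s[8]='i' seen -> skip; s[9]='o' seen -> skip; s[10]='i' seen -> skip
Result: ilo


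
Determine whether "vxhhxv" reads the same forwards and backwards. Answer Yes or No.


Input string: 'vxhhxv'
Reversed: 'vxhhxv'
Compare pairs: s[0]='v' vs s[5]='v' (match), s[1]='x' vs s[4]='x' (match), s[2]='h' vs s[3]='h' (match)
Palindrome: Yes


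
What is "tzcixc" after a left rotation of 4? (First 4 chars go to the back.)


Input: 'tzcixc', shift = 4
Operation: split at index 4 and swap parts
Front part s[0:4] = 'tzci'
Back part s[4:] = 'xc'
Rotated = back + front = 'xc' + 'tzci'
Result: xctzci


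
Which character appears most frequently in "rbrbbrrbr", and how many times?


Input: 'rbrbbrrbr'
Operation: tally each character
Counts: 'b':4, 'r':5
Maximum: 'r' appears 5 times


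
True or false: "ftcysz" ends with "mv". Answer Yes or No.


Input string: 'ftcysz'
Suffix to check: 'mv'
Last 2 characters of input: 'sz'
Match: False
Result: No


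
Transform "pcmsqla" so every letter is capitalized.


Input string: 'pcmsqla'
Operation: convert each letter to uppercase
Mapping: 'p'->'P', 'c'->'C', 'm'->'M', 's'->'S', 'q'->'Q', 'l'->'L', 'a'->'A'
Result: PCMSQLA


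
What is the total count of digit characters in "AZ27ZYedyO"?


Input string: 'AZ27ZYedyO'
Operation: count digit characters (0-9)
Scan: 'A', 'Z', '2'(digit), '7'(digit), 'Z', 'Y', 'e', 'd', 'y', 'O'
Digits found: 2
Result: 2


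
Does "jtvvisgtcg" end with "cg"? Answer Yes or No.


Input string: 'jtvvisgtcg'
Suffix to check: 'cg'
Last 2 characters of input: 'cg'
Match: True
Result: Yes


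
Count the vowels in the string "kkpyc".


Input string: 'kkpyc'
Operation: count vowels (a, e, i, o, u)
Scan: s[0]='k', s[1]='k', s[2]='p', s[3]='y', s[4]='c'
Vowels found: 0
Result: 0


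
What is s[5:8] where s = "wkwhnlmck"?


Input string: 'wkwhnlmck'
Operation: slice [5:8]
Extract characters: s[5]='l', s[6]='m', s[7]='c'
Result: lmc


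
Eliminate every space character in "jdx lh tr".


Input string: 'jdx lh tr'
Operation: remove all spaces
Words: 'jdx', 'lh', 'tr'
Join without spaces: jdxlhtr


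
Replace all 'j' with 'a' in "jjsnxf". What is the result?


Input string: 'jjsnxf'
Operation: replace 'j' with 'a'
Positions of 'j': 0, 1
After replacement: aasnxf


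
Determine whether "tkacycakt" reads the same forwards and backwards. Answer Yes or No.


Input string: 'tkacycakt'
Reversed: 'tkacycakt'
Compare pairs: s[0]='t' vs s[8]='t' (match), s[1]='k' vs s[7]='k' (match), s[2]='a' vs s[6]='a' (match), s[3]='c' vs s[5]='c' (match)
Palindrome: Yes


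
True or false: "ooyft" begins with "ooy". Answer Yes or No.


Input string: 'ooyft'
Prefix to check: 'ooy'
First 3 characters of input: 'ooy'
Match: True
Result: Yes


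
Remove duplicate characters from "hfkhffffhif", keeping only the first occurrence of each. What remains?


Input: 'hfkhffffhif'
Operation: keep first occurrence of each character
Scan: s[0]='h' new -> keep; s[1]='f' new -> keep; s[2]='k' new -> keep; s[3]='h' seen -> skip; s[4]='f' seen -> skip; s[5]='f' seen -> skip; s[6]='f' seen -> skip; s[7]='f' seen -> skip; s[8]='h' seen -> skip; s[9]='i' new -> keep; s[10]='f' seen -> skip
Result: hfki


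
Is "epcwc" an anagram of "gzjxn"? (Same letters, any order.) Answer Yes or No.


String 1: 'gzjxn' -> sorted: 'gjnxz'
String 2: 'epcwc' -> sorted: 'ccepw'
Compare sorted forms: 'gjnxz' != 'ccepw'
Anagram: No


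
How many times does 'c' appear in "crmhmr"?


Input string: 'crmhmr'
Target character: 'c'
Scan each position: s[0]='c'
Matches found at indices: 0
Total: 1


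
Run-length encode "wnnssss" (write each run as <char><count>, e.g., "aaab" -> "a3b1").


Input: 'wnnssss'
Operation: identify consecutive runs
Runs: 'w' -> w1, 'nn' -> n2, 'ssss' -> s4
Encoded: w1n2s4


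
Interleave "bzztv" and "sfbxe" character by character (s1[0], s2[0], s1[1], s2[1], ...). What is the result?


String 1: 'bzztv'
String 2: 'sfbxe'
Operation: alternate characters
Pairs: 'b'+'s', 'z'+'f', 'z'+'b', 't'+'x', 'v'+'e'
Result: bszfzbtxve


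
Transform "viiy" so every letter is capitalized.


Input string: 'viiy'
Operation: convert each letter to uppercase
Mapping: 'v'->'V', 'i'->'I', 'i'->'I', 'y'->'Y'
Result: VIIY


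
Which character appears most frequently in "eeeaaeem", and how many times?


Input: 'eeeaaeem'
Operation: tally each character
Counts: 'a':2, 'e':5, 'm':1
Maximum: 'e' appears 5 times


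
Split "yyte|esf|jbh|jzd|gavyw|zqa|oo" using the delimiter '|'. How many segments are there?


Input string: 'yyte|esf|jbh|jzd|gavyw|zqa|oo'
Delimiter: '|'
Split result: 'yyte', 'esf', 'jbh', 'jzd', 'gavyw', 'zqa', 'oo'
Number of parts: 7


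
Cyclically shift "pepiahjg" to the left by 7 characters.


Input: 'pepiahjg', shift = 7
Operation: split at index 7 and swap parts
Front part s[0:7] = 'pepiahj'
Back part s[7:] = 'g'
Rotated = back + front = 'g' + 'pepiahj'
Result: gpepiahj


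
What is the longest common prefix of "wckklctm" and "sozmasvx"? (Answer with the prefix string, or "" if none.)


String 1: 'wckklctm'
String 2: 'sozmasvx'
Compare position by position:
pos 0: 'w' vs 's' differ -> stop
Longest common prefix: "" (length 0)


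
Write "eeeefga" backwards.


Input string: 'eeeefga'
Operation: reverse character order
Original order: 'e' -> 'e' -> 'e' -> 'e' -> 'f' -> 'g' -> 'a'
Reversed order: 'a' -> 'g' -> 'f' -> 'e' -> 'e' -> 'e' -> 'e'
Result: agfeeee


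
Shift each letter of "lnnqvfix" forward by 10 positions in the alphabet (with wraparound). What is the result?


Input: 'lnnqvfix', shift = 10
Operation: for each letter, (position + 10) mod 26
Mapping: 'l'(11+10=21)->'v', 'n'(13+10=23)->'x', 'n'(13+10=23)->'x', 'q'(16+10=26, 26 mod 26=0)->'a', 'v'(21+10=31, 31 mod 26=5)->'f', 'f'(5+10=15)->'p', 'i'(8+10=18)->'s', 'x'(23+10=33, 33 mod 26=7)->'h'
Result: vxxafpsh


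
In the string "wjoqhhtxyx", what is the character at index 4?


Input string: 'wjoqhhtxyx'
Operation: get character at index 4
Index mapping: s[0]='w', s[1]='j', s[2]='o', s[3]='q', s[4]='h'
Result: 'h'


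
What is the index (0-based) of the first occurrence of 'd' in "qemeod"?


Input string: 'qemeod'
Target: 'd'
Scanning left to right: s[0]='q', s[1]='e', s[2]='m', s[3]='e', s[4]='o', s[5]='d'
First match at index: 5


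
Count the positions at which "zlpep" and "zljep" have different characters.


String 1: 'zlpep'
String 2: 'zljep'
Compare each position: pos 0: 'z'=='z', pos 1: 'l'=='l', pos 2: 'p'!='j', pos 3: 'e'=='e', pos 4: 'p'=='p'
Differing positions: 1
Hamming distance: 1


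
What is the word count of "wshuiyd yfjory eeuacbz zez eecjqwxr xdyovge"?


Input string: 'wshuiyd yfjory eeuacbz zez eecjqwxr xdyovge'
Operation: split by spaces
Words found: 'wshuiyd', 'yfjory', 'eeuacbz', 'zez', 'eecjqwxr', 'xdyovge'
Word count: 6


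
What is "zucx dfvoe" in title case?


Input string: 'zucx dfvoe'
Operation: capitalize first letter of each word
Word transformations: 'zucx'->'Zucx', 'dfvoe'->'Dfvoe'
Result: Zucx Dfvoe


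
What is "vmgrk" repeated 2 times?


Input string: 'vmgrk'
Operation: repeat 2 times
Concatenation: 'vmgrk' + 'vmgrk'
Result: vmgrkvmgrk


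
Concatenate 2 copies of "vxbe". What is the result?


Input string: 'vxbe'
Operation: repeat 2 times
Concatenation: 'vxbe' + 'vxbe'
Result: vxbevxbe


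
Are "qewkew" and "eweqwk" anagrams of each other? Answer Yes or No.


String 1: 'qewkew' -> sorted: 'eekqww'
String 2: 'eweqwk' -> sorted: 'eekqww'
Compare sorted forms: 'eekqww' == 'eekqww'
Anagram: Yes


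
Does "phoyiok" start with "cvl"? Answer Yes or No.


Input string: 'phoyiok'
Prefix to check: 'cvl'
First 3 characters of input: 'pho'
Match: False
Result: No


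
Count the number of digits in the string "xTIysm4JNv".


Input string: 'xTIysm4JNv'
Operation: count digit characters (0-9)
Scan: 'x', 'T', 'I', 'y', 's', 'm', '4'(digit), 'J', 'N', 'v'
Digits found: 1
Result: 1


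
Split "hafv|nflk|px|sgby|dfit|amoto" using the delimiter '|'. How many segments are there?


Input string: 'hafv|nflk|px|sgby|dfit|amoto'
Delimiter: '|'
Split result: 'hafv', 'nflk', 'px', 'sgby', 'dfit', 'amoto'
Number of parts: 6


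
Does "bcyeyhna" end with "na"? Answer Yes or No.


Input string: 'bcyeyhna'
Suffix to check: 'na'
Last 2 characters of input: 'na'
Match: True
Result: Yes


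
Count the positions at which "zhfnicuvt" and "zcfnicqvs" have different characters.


String 1: 'zhfnicuvt'
String 2: 'zcfnicqvs'
Compare each position: pos 0: 'z'=='z', pos 1: 'h'!='c', pos 2: 'f'=='f', pos 3: 'n'=='n', pos 4: 'i'=='i', pos 5: 'c'=='c', pos 6: 'u'!='q', pos 7: 'v'=='v', pos 8: 't'!='s'
Differing positions: 3
Hamming distance: 3


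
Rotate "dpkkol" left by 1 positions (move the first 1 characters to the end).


Input: 'dpkkol', shift = 1
Operation: split at index 1 and swap parts
Front part s[0:1] = 'd'
Back part s[1:] = 'pkkol'
Rotated = back + front = 'pkkol' + 'd'
Result: pkkold


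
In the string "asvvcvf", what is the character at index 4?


Input string: 'asvvcvf'
Operation: get character at index 4
Index mapping: s[0]='a', s[1]='s', s[2]='v', s[3]='v', s[4]='c'
Result: 'c'


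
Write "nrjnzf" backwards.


Input string: 'nrjnzf'
Operation: reverse character order
Original order: 'n' -> 'r' -> 'j' -> 'n' -> 'z' -> 'f'
Reversed order: 'f' -> 'z' -> 'n' -> 'j' -> 'r' -> 'n'
Result: fznjrn


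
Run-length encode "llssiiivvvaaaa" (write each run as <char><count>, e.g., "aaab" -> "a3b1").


Input: 'llssiiivvvaaaa'
Operation: identify consecutive runs
Runs: 'll' -> l2, 'ss' -> s2, 'iii' -> i3, 'vvv' -> v3, 'aaaa' -> a4
Encoded: l2s2i3v3a4


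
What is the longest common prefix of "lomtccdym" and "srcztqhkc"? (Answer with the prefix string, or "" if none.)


String 1: 'lomtccdym'
String 2: 'srcztqhkc'
Compare position by position:
pos 0: 'l' vs 's' differ -> stop
Longest common prefix: "" (length 0)


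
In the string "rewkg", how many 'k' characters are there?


Input string: 'rewkg'
Target character: 'k'
Scan each position: s[3]='k'
Matches found at indices: 3
Total: 1


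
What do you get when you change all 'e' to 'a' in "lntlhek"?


Input string: 'lntlhek'
Operation: replace 'e' with 'a'
Positions of 'e': 5
After replacement: lntlhak


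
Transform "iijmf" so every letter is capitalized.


Input string: 'iijmf'
Operation: convert each letter to uppercase
Mapping: 'i'->'I', 'i'->'I', 'j'->'J', 'm'->'M', 'f'->'F'
Result: IIJMF


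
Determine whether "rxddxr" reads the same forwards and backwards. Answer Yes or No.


Input string: 'rxddxr'
Reversed: 'rxddxr'
Compare pairs: s[0]='r' vs s[5]='r' (match), s[1]='x' vs s[4]='x' (match), s[2]='d' vs s[3]='d' (match)
Palindrome: Yes


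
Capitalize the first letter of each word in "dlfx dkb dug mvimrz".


Input string: 'dlfx dkb dug mvimrz'
Operation: capitalize first letter of each word
Word transformations: 'dlfx'->'Dlfx', 'dkb'->'Dkb', 'dug'->'Dug', 'mvimrz'->'Mvimrz'
Result: Dlfx Dkb Dug Mvimrz


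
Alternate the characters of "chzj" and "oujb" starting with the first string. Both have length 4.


String 1: 'chzj'
String 2: 'oujb'
Operation: alternate characters
Pairs: 'c'+'o', 'h'+'u', 'z'+'j', 'j'+'b'
Result: cohuzjjb


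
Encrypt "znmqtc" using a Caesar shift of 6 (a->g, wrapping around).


Input: 'znmqtc', shift = 6
Operation: for each letter, (position + 6) mod 26
Mapping: 'z'(25+6=31, 31 mod 26=5)->'f', 'n'(13+6=19)->'t', 'm'(12+6=18)->'s', 'q'(16+6=22)->'w', 't'(19+6=25)->'z', 'c'(2+6=8)->'i'
Result: ftswzi


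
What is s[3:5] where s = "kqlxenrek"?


Input string: 'kqlxenrek'
Operation: slice [3:5]
Extract characters: s[3]='x', s[4]='e'
Result: xe


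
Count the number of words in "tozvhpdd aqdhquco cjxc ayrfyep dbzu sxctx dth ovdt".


Input string: 'tozvhpdd aqdhquco cjxc ayrfyep dbzu sxctx dth ovdt'
Operation: split by spaces
Words found: 'tozvhpdd', 'aqdhquco', 'cjxc', 'ayrfyep', 'dbzu', 'sxctx', 'dth', 'ovdt'
Word count: 8


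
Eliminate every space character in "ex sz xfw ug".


Input string: 'ex sz xfw ug'
Operation: remove all spaces
Words: 'ex', 'sz', 'xfw', 'ug'
Join without spaces: exszxfwug


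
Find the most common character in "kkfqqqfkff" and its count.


Input: 'kkfqqqfkff'
Operation: tally each character
Counts: 'f':4, 'k':3, 'q':3
Maximum: 'f' appears 4 times


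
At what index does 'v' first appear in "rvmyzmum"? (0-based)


Input string: 'rvmyzmum'
Target: 'v'
Scanning left to right: s[0]='r', s[1]='v'
First match at index: 1


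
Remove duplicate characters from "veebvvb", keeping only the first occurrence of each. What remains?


Input: 'veebvvb'
Operation: keep first occurrence of each character
Scan: s[0]='v' new -> keep; s[1]='e' new -> keep; s[2]='e' seen -> skip; s[3]='b' new -> keep; s[4]='v' seen -> skip; s[5]='v' seen -> skip; s[6]='b' seen -> skip
Result: veb


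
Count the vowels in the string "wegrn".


Input string: 'wegrn'
Operation: count vowels (a, e, i, o, u)
Scan: s[0]='w', s[1]='e' (vowel), s[2]='g', s[3]='r', s[4]='n'
Vowels found: 1
Result: 1


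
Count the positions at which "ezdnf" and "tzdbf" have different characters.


String 1: 'ezdnf'
String 2: 'tzdbf'
Compare each position: pos 0: 'e'!='t', pos 1: 'z'=='z', pos 2: 'd'=='d', pos 3: 'n'!='b', pos 4: 'f'=='f'
Differing positions: 2
Hamming distance: 2


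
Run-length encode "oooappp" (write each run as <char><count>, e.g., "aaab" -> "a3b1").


Input: 'oooappp'
Operation: identify consecutive runs
Runs: 'ooo' -> o3, 'a' -> a1, 'ppp' -> p3
Encoded: o3a1p3


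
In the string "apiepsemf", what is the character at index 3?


Input string: 'apiepsemf'
Operation: get character at index 3
Index mapping: s[0]='a', s[1]='p', s[2]='i', s[3]='e'
Result: 'e'


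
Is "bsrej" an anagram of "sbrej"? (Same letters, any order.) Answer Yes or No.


String 1: 'sbrej' -> sorted: 'bejrs'
String 2: 'bsrej' -> sorted: 'bejrs'
Compare sorted forms: 'bejrs' == 'bejrs'
Anagram: Yes


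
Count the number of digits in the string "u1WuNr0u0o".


Input string: 'u1WuNr0u0o'
Operation: count digit characters (0-9)
Scan: 'u', '1'(digit), 'W', 'u', 'N', 'r', '0'(digit), 'u', '0'(digit), 'o'
Digits found: 3
Result: 3


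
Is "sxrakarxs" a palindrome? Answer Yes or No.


Input string: 'sxrakarxs'
Reversed: 'sxrakarxs'
Compare pairs: s[0]='s' vs s[8]='s' (match), s[1]='x' vs s[7]='x' (match), s[2]='r' vs s[6]='r' (match), s[3]='a' vs s[5]='a' (match)
Palindrome: Yes


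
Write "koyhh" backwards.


Input string: 'koyhh'
Operation: reverse character order
Original order: 'k' -> 'o' -> 'y' -> 'h' -> 'h'
Reversed order: 'h' -> 'h' -> 'y' -> 'o' -> 'k'
Result: hhyok


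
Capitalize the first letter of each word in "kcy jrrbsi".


Input string: 'kcy jrrbsi'
Operation: capitalize first letter of each word
Word transformations: 'kcy'->'Kcy', 'jrrbsi'->'Jrrbsi'
Result: Kcy Jrrbsi


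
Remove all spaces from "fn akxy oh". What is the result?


Input string: 'fn akxy oh'
Operation: remove all spaces
Words: 'fn', 'akxy', 'oh'
Join without spaces: fnakxyoh


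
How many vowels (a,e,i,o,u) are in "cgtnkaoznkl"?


Input string: 'cgtnkaoznkl'
Operation: count vowels (a, e, i, o, u)
Scan: s[0]='c', s[1]='g', s[2]='t', s[3]='n', s[4]='k', s[5]='a' (vowel), s[6]='o' (vowel), s[7]='z', s[8]='n', s[9]='k', s[10]='l'
Vowels found: 2
Result: 2


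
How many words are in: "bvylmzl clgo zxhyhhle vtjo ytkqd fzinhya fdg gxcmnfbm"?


Input string: 'bvylmzl clgo zxhyhhle vtjo ytkqd fzinhya fdg gxcmnfbm'
Operation: split by spaces
Words found: 'bvylmzl', 'clgo', 'zxhyhhle', 'vtjo', 'ytkqd', 'fzinhya', 'fdg', 'gxcmnfbm'
Word count: 8


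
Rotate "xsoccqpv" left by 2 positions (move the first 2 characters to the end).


Input: 'xsoccqpv', shift = 2
Operation: split at index 2 and swap parts
Front part s[0:2] = 'xs'
Back part s[2:] = 'occqpv'
Rotated = back + front = 'occqpv' + 'xs'
Result: occqpvxs


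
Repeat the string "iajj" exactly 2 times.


Input string: 'iajj'
Operation: repeat 2 times
Concatenation: 'iajj' + 'iajj'
Result: iajjiajj


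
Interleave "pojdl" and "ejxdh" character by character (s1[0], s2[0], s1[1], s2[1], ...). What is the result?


String 1: 'pojdl'
String 2: 'ejxdh'
Operation: alternate characters
Pairs: 'p'+'e', 'o'+'j', 'j'+'x', 'd'+'d', 'l'+'h'
Result: peojjxddlh


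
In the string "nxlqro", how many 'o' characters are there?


Input string: 'nxlqro'
Target character: 'o'
Scan each position: s[5]='o'
Matches found at indices: 5
Total: 1


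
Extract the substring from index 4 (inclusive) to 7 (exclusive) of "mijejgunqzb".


Input string: 'mijejgunqzb'
Operation: slice [4:7]
Extract characters: s[4]='j', s[5]='g', s[6]='u'
Result: jgu


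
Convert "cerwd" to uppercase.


Input string: 'cerwd'
Operation: convert each letter to uppercase
Mapping: 'c'->'C', 'e'->'E', 'r'->'R', 'w'->'W', 'd'->'D'
Result: CERWD


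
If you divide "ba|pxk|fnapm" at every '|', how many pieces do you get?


Input string: 'ba|pxk|fnapm'
Delimiter: '|'
Split result: 'ba', 'pxk', 'fnapm'
Number of parts: 3


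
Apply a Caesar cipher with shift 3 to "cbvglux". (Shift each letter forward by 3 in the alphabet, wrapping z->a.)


Input: 'cbvglux', shift = 3
Operation: for each letter, (position + 3) mod 26
Mapping: 'c'(2+3=5)->'f', 'b'(1+3=4)->'e', 'v'(21+3=24)->'y', 'g'(6+3=9)->'j', 'l'(11+3=14)->'o', 'u'(20+3=23)->'x', 'x'(23+3=26, 26 mod 26=0)->'a'
Result: feyjoxa


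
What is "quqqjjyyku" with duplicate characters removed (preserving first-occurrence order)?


Input: 'quqqjjyyku'
Operation: keep first occurrence of each character
Scan: s[0]='q' new -> keep; s[1]='u' new -> keep; s[2]='q' seen -> skip; s[3]='q' seen -> skip; s[4]='j' new -> keep; s[5]='j' seen -> skip; s[6]='y' new -> keep; s[7]='y' seen -> skip; s[8]='k' new -> keep; s[9]='u' seen -> skip
Result: qujyk


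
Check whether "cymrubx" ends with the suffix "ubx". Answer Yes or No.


Input string: 'cymrubx'
Suffix to check: 'ubx'
Last 3 characters of input: 'ubx'
Match: True
Result: Yes


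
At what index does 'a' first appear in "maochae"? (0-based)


Input string: 'maochae'
Target: 'a'
Scanning left to right: s[0]='m', s[1]='a'
First match at index: 1


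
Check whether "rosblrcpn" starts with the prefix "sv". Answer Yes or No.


Input string: 'rosblrcpn'
Prefix to check: 'sv'
First 2 characters of input: 'ro'
Match: False
Result: No


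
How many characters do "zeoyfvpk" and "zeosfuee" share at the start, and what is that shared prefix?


String 1: 'zeoyfvpk'
String 2: 'zeosfuee'
Compare position by position:
pos 0: 'z' vs 'z' match
pos 1: 'e' vs 'e' match
pos 2: 'o' vs 'o' match
pos 3: 'y' vs 's' differ -> stop
Longest common prefix: "zeo" (length 3)


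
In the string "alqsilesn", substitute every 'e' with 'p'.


Input string: 'alqsilesn'
Operation: replace 'e' with 'p'
Positions of 'e': 6
After replacement: alqsilpsn


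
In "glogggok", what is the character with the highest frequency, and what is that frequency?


Input: 'glogggok'
Operation: tally each character
Counts: 'g':4, 'k':1, 'l':1, 'o':2
Maximum: 'g' appears 4 times


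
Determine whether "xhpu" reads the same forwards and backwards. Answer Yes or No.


Input string: 'xhpu'
Reversed: 'uphx'
Compare pairs: s[0]='x' vs s[3]='u' (mismatch), s[1]='h' vs s[2]='p' (mismatch)
Palindrome: No


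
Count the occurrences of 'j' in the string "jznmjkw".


Input string: 'jznmjkw'
Target character: 'j'
Scan each position: s[0]='j', s[4]='j'
Matches found at indices: 0, 4
Total: 2


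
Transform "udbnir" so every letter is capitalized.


Input string: 'udbnir'
Operation: convert each letter to uppercase
Mapping: 'u'->'U', 'd'->'D', 'b'->'B', 'n'->'N', 'i'->'I', 'r'->'R'
Result: UDBNIR


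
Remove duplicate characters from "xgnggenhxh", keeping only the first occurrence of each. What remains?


Input: 'xgnggenhxh'
Operation: keep first occurrence of each character
Scan: s[0]='x' new -> keep; s[1]='g' new -> keep; s[2]='n' new -> keep; s[3]='g' seen -> skip; s[4]='g' seen -> skip; s[5]='e' new -> keep; s[6]='n' seen -> skip; s[7]='h' new -> keep; s[8]='x' seen -> skip; s[9]='h' seen -> skip
Result: xgneh


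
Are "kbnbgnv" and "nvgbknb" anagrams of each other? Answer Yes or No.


String 1: 'kbnbgnv' -> sorted: 'bbgknnv'
String 2: 'nvgbknb' -> sorted: 'bbgknnv'
Compare sorted forms: 'bbgknnv' == 'bbgknnv'
Anagram: Yes


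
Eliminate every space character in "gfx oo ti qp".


Input string: 'gfx oo ti qp'
Operation: remove all spaces
Words: 'gfx', 'oo', 'ti', 'qp'
Join without spaces: gfxootiqp


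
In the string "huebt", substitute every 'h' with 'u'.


Input string: 'huebt'
Operation: replace 'h' with 'u'
Positions of 'h': 0
After replacement: uuebt


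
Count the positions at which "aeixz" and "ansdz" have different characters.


String 1: 'aeixz'
String 2: 'ansdz'
Compare each position: pos 0: 'a'=='a', pos 1: 'e'!='n', pos 2: 'i'!='s', pos 3: 'x'!='d', pos 4: 'z'=='z'
Differing positions: 3
Hamming distance: 3


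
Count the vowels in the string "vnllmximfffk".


Input string: 'vnllmximfffk'
Operation: count vowels (a, e, i, o, u)
Scan: s[0]='v', s[1]='n', s[2]='l', s[3]='l', s[4]='m', s[5]='x', s[6]='i' (vowel), s[7]='m', s[8]='f', s[9]='f', s[10]='f', s[11]='k'
Vowels found: 1
Result: 1


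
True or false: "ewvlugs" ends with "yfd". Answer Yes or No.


Input string: 'ewvlugs'
Suffix to check: 'yfd'
Last 3 characters of input: 'ugs'
Match: False
Result: No


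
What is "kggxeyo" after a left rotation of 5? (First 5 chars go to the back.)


Input: 'kggxeyo', shift = 5
Operation: split at index 5 and swap parts
Front part s[0:5] = 'kggxe'
Back part s[5:] = 'yo'
Rotated = back + front = 'yo' + 'kggxe'
Result: yokggxe


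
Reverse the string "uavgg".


Input string: 'uavgg'
Operation: reverse character order
Original order: 'u' -> 'a' -> 'v' -> 'g' -> 'g'
Reversed order: 'g' -> 'g' -> 'v' -> 'a' -> 'u'
Result: ggvau


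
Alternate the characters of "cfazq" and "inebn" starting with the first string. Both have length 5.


String 1: 'cfazq'
String 2: 'inebn'
Operation: alternate characters
Pairs: 'c'+'i', 'f'+'n', 'a'+'e', 'z'+'b', 'q'+'n'
Result: cifnaezbqn


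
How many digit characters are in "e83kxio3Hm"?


Input string: 'e83kxio3Hm'
Operation: count digit characters (0-9)
Scan: 'e', '8'(digit), '3'(digit), 'k', 'x', 'i', 'o', '3'(digit), 'H', 'm'
Digits found: 3
Result: 3


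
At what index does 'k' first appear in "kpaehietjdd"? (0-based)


Input string: 'kpaehietjdd'
Target: 'k'
Scanning left to right: s[0]='k'
First match at index: 0


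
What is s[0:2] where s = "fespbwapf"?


Input string: 'fespbwapf'
Operation: slice [0:2]
Extract characters: s[0]='f', s[1]='e'
Result: fe


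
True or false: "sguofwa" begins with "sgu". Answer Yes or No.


Input string: 'sguofwa'
Prefix to check: 'sgu'
First 3 characters of input: 'sgu'
Match: True
Result: Yes


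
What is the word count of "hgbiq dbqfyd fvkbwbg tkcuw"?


Input string: 'hgbiq dbqfyd fvkbwbg tkcuw'
Operation: split by spaces
Words found: 'hgbiq', 'dbqfyd', 'fvkbwbg', 'tkcuw'
Word count: 4


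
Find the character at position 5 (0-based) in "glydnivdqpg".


Input string: 'glydnivdqpg'
Operation: get character at index 5
Index mapping: s[0]='g', s[1]='l', s[2]='y', s[3]='d', s[4]='n', s[5]='i'
Result: 'i'


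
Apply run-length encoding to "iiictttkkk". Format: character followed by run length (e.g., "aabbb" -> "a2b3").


Input: 'iiictttkkk'
Operation: identify consecutive runs
Runs: 'iii' -> i3, 'c' -> c1, 'ttt' -> t3, 'kkk' -> k3
Encoded: i3c1t3k3


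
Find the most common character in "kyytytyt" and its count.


Input: 'kyytytyt'
Operation: tally each character
Counts: 'k':1, 't':3, 'y':4
Maximum: 'y' appears 4 times


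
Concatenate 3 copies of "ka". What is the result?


Input string: 'ka'
Operation: repeat 3 times
Concatenation: 'ka' + 'ka' + 'ka'
Result: kakaka


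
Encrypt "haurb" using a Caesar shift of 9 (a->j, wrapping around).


Input: 'haurb', shift = 9
Operation: for each letter, (position + 9) mod 26
Mapping: 'h'(7+9=16)->'q', 'a'(0+9=9)->'j', 'u'(20+9=29, 29 mod 26=3)->'d', 'r'(17+9=26, 26 mod 26=0)->'a', 'b'(1+9=10)->'k'
Result: qjdak


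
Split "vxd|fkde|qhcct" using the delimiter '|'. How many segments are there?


Input string: 'vxd|fkde|qhcct'
Delimiter: '|'
Split result: 'vxd', 'fkde', 'qhcct'
Number of parts: 3


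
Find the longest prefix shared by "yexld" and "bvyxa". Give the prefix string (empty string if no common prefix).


String 1: 'yexld'
String 2: 'bvyxa'
Compare position by position:
pos 0: 'y' vs 'b' differ -> stop
Longest common prefix: "" (length 0)


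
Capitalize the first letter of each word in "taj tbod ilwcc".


Input string: 'taj tbod ilwcc'
Operation: capitalize first letter of each word
Word transformations: 'taj'->'Taj', 'tbod'->'Tbod', 'ilwcc'->'Ilwcc'
Result: Taj Tbod Ilwcc


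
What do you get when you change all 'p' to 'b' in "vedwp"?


Input string: 'vedwp'
Operation: replace 'p' with 'b'
Positions of 'p': 4
After replacement: vedwb


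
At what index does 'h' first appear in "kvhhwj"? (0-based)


Input string: 'kvhhwj'
Target: 'h'
Scanning left to right: s[0]='k', s[1]='v', s[2]='h'
First match at index: 2


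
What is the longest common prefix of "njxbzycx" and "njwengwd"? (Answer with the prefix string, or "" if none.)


String 1: 'njxbzycx'
String 2: 'njwengwd'
Compare position by position:
pos 0: 'n' vs 'n' match
pos 1: 'j' vs 'j' match
pos 2: 'x' vs 'w' differ -> stop
Longest common prefix: "nj" (length 2)


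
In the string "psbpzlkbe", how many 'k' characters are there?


Input string: 'psbpzlkbe'
Target character: 'k'
Scan each position: s[6]='k'
Matches found at indices: 6
Total: 1


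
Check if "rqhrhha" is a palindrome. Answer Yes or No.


Input string: 'rqhrhha'
Reversed: 'ahhrhqr'
Compare pairs: s[0]='r' vs s[6]='a' (mismatch), s[1]='q' vs s[5]='h' (mismatch), s[2]='h' vs s[4]='h' (match)
Palindrome: No


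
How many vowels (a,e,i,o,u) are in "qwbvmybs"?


Input string: 'qwbvmybs'
Operation: count vowels (a, e, i, o, u)
Scan: s[0]='q', s[1]='w', s[2]='b', s[3]='v', s[4]='m', s[5]='y', s[6]='b', s[7]='s'
Vowels found: 0
Result: 0


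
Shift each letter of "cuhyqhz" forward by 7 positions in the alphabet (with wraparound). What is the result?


Input: 'cuhyqhz', shift = 7
Operation: for each letter, (position + 7) mod 26
Mapping: 'c'(2+7=9)->'j', 'u'(20+7=27, 27 mod 26=1)->'b', 'h'(7+7=14)->'o', 'y'(24+7=31, 31 mod 26=5)->'f', 'q'(16+7=23)->'x', 'h'(7+7=14)->'o', 'z'(25+7=32, 32 mod 26=6)->'g'
Result: jbofxog


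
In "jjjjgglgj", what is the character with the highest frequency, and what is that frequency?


Input: 'jjjjgglgj'
Operation: tally each character
Counts: 'g':3, 'j':5, 'l':1
Maximum: 'j' appears 5 times


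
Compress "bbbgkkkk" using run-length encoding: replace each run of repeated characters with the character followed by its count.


Input: 'bbbgkkkk'
Operation: identify consecutive runs
Runs: 'bbb' -> b3, 'g' -> g1, 'kkkk' -> k4
Encoded: b3g1k4


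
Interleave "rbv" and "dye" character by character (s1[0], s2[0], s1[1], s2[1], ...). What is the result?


String 1: 'rbv'
String 2: 'dye'
Operation: alternate characters
Pairs: 'r'+'d', 'b'+'y', 'v'+'e'
Result: rdbyve


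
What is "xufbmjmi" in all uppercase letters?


Input string: 'xufbmjmi'
Operation: convert each letter to uppercase
Mapping: 'x'->'X', 'u'->'U', 'f'->'F', 'b'->'B', 'm'->'M', 'j'->'J', 'm'->'M', 'i'->'I'
Result: XUFBMJMI


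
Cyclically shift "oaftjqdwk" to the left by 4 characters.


Input: 'oaftjqdwk', shift = 4
Operation: split at index 4 and swap parts
Front part s[0:4] = 'oaft'
Back part s[4:] = 'jqdwk'
Rotated = back + front = 'jqdwk' + 'oaft'
Result: jqdwkoaft
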